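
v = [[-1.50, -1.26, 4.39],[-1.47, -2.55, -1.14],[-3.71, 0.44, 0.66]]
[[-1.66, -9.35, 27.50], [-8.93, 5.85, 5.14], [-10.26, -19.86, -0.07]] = v@[[3.1,4.55,0.39],[1.25,-4.13,-4.52],[1.04,-1.76,5.1]]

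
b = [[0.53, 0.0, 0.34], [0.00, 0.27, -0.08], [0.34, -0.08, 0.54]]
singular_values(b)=[0.88, 0.3, 0.16]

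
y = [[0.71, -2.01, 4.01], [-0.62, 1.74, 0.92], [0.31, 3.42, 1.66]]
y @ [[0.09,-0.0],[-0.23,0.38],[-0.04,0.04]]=[[0.37,-0.6], [-0.49,0.70], [-0.83,1.37]]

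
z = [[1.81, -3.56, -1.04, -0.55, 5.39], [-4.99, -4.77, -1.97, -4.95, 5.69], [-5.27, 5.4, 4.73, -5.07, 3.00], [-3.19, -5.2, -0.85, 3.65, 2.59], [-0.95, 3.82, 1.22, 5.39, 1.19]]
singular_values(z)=[12.82, 11.47, 7.38, 4.57, 1.71]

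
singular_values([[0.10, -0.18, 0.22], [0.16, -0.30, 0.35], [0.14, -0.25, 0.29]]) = [0.7, 0.01, 0.0]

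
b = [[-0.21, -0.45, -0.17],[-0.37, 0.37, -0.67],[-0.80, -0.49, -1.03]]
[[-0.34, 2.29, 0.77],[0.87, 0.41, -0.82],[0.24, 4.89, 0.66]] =b @ [[-0.87, -0.34, -0.89], [1.22, -3.95, -1.61], [-0.14, -2.6, 0.82]]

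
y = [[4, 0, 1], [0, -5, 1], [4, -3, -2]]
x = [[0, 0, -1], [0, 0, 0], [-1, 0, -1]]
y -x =[[4, 0, 2], [0, -5, 1], [5, -3, -1]]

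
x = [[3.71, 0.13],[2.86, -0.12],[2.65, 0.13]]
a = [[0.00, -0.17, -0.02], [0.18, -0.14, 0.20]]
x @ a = [[0.02, -0.65, -0.05], [-0.02, -0.47, -0.08], [0.02, -0.47, -0.03]]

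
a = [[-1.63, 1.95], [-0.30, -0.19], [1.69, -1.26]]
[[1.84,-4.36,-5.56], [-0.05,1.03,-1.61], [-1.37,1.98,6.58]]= a @ [[-0.28, -1.32, 4.69], [0.71, -3.34, 1.07]]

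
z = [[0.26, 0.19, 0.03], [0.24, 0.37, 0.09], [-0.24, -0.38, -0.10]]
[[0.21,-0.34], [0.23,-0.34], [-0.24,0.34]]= z @ [[0.71,-1.28], [0.12,-0.02], [0.21,-0.26]]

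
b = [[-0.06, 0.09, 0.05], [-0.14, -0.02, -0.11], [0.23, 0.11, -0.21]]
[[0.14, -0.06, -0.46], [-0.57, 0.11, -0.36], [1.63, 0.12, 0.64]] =b@[[4.07, -0.11, 3.42],[4.71, -0.26, -2.46],[-0.86, -0.83, -0.61]]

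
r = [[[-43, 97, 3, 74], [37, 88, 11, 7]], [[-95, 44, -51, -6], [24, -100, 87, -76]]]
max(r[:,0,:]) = 97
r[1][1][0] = 24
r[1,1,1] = -100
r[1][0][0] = -95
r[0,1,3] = 7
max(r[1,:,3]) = -6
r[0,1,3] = 7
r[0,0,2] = 3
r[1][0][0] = -95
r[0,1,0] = 37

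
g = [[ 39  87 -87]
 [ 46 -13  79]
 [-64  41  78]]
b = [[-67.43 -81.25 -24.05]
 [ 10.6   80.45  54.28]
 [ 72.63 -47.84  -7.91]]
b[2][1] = -47.84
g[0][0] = 39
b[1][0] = 10.6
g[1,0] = 46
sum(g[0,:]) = 39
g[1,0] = 46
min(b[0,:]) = -81.25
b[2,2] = -7.91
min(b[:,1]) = -81.25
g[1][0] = 46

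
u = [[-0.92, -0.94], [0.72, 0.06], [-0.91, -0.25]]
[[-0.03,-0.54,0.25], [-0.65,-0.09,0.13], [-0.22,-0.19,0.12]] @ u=[[-0.59, -0.07], [0.41, 0.57], [-0.04, 0.17]]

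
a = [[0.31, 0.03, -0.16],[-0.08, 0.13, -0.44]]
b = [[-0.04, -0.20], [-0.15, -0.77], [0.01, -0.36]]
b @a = [[0.00, -0.03, 0.09], [0.02, -0.1, 0.36], [0.03, -0.05, 0.16]]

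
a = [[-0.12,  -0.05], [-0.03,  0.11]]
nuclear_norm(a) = 0.24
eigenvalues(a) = [-0.13, 0.12]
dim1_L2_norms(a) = [0.13, 0.11]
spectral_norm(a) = 0.13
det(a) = -0.01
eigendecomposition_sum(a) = [[-0.12, -0.03], [-0.02, -0.00]] + [[0.00, -0.02],  [-0.01, 0.11]]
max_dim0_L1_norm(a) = 0.16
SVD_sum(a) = [[-0.09, -0.08], [0.04, 0.03]] + [[-0.03, 0.03],[-0.07, 0.08]]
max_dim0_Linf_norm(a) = 0.12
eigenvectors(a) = [[-0.99, 0.21], [-0.13, -0.98]]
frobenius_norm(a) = 0.17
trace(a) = -0.01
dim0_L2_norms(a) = [0.12, 0.12]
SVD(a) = [[-0.93, 0.38], [0.38, 0.93]] @ diag([0.13293829650635816, 0.11057761673136024]) @ [[0.75,0.66], [-0.66,0.75]]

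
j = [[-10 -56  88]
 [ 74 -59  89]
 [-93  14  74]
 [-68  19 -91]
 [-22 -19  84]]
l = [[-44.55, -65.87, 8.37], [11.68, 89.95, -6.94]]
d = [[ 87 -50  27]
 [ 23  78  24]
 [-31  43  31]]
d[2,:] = [-31, 43, 31]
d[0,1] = -50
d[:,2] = [27, 24, 31]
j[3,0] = -68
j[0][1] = -56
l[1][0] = 11.68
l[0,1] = -65.87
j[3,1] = 19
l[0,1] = -65.87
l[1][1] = 89.95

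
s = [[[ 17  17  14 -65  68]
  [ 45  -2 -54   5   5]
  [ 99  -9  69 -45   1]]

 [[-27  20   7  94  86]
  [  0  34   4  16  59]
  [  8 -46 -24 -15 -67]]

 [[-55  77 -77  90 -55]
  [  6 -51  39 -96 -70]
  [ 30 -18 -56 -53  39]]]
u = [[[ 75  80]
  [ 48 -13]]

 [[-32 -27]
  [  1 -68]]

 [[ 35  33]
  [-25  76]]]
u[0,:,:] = [[75, 80], [48, -13]]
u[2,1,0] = -25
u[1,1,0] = 1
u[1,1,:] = [1, -68]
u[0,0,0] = 75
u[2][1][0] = -25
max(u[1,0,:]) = -27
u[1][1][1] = -68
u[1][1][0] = 1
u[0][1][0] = 48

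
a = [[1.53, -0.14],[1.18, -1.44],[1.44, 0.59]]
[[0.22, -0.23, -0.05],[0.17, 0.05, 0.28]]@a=[[-0.01, 0.27],  [0.72, 0.07]]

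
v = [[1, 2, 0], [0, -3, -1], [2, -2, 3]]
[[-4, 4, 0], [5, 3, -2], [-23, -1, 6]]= v @ [[-4, 4, 0], [0, 0, 0], [-5, -3, 2]]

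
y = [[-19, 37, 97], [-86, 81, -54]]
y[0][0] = -19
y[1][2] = -54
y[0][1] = 37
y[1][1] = 81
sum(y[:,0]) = -105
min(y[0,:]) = -19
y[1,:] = [-86, 81, -54]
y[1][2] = -54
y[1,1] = 81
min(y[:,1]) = 37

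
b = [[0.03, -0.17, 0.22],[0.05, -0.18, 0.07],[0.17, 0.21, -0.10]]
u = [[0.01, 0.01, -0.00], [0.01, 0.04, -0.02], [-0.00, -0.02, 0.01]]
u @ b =[[0.0, -0.0, 0.0], [-0.0, -0.01, 0.01], [0.0, 0.01, -0.0]]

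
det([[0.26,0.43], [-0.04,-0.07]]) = -0.001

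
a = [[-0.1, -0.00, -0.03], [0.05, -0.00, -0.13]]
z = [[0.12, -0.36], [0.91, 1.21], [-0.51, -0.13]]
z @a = [[-0.03, 0.0, 0.04], [-0.03, 0.0, -0.18], [0.04, 0.0, 0.03]]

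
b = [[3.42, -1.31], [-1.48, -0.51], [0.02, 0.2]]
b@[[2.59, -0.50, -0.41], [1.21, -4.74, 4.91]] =[[7.27, 4.5, -7.83], [-4.45, 3.16, -1.90], [0.29, -0.96, 0.97]]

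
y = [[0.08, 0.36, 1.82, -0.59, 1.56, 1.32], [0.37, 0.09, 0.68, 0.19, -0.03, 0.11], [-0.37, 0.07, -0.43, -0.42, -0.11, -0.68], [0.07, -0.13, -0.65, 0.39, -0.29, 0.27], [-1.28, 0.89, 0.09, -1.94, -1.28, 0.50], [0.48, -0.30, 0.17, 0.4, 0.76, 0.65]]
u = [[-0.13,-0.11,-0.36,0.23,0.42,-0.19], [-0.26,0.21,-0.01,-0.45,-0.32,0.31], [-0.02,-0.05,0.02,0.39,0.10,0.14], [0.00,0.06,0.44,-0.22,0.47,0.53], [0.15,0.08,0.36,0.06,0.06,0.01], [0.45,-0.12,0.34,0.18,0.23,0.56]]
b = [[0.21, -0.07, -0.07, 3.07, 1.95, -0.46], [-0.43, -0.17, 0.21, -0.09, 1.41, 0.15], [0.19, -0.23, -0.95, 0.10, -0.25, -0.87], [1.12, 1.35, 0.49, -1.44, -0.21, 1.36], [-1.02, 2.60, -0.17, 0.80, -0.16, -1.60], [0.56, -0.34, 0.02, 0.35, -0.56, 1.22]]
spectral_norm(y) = 3.15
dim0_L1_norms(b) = [3.53, 4.76, 1.91, 5.85, 4.54, 5.66]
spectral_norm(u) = 1.17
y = b @ u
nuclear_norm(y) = 8.00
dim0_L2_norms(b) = [1.7, 2.96, 1.1, 3.5, 2.5, 2.62]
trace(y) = -0.50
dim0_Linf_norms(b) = [1.12, 2.6, 0.95, 3.07, 1.95, 1.6]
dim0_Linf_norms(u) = [0.45, 0.21, 0.44, 0.45, 0.47, 0.56]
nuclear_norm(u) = 3.36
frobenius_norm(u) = 1.66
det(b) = -19.84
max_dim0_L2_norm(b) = 3.5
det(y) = -0.07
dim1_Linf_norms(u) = [0.42, 0.45, 0.39, 0.53, 0.36, 0.56]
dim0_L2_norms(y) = [1.47, 1.02, 2.1, 2.15, 2.18, 1.72]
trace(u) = 0.50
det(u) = 0.00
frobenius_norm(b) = 6.19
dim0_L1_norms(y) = [2.65, 1.84, 3.84, 3.93, 4.03, 3.53]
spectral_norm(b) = 4.28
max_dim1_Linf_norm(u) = 0.56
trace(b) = -1.29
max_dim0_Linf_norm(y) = 1.94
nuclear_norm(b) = 12.88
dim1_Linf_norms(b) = [3.07, 1.41, 0.95, 1.44, 2.6, 1.22]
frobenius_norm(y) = 4.47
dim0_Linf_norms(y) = [1.28, 0.89, 1.82, 1.94, 1.56, 1.32]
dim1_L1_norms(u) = [1.44, 1.56, 0.72, 1.72, 0.72, 1.88]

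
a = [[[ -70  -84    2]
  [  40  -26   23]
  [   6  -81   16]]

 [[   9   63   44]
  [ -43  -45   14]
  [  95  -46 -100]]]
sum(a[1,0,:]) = 116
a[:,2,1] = [-81, -46]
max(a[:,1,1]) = -26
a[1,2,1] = -46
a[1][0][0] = 9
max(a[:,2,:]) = 95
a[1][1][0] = -43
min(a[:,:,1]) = -84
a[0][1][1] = -26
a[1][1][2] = 14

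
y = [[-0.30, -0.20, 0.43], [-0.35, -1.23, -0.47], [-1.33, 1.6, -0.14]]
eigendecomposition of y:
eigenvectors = [[(0.04+0.38j),(0.04-0.38j),-0.46+0.00j], [(0.12-0.27j),(0.12+0.27j),(-0.71+0j)], [(-0.88+0j),-0.88-0.00j,(0.54+0j)]]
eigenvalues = [(-0.28+1.06j), (-0.28-1.06j), (-1.1+0j)]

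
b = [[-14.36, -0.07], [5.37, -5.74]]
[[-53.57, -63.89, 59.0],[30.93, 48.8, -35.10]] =b @ [[3.74, 4.47, -4.12], [-1.89, -4.32, 2.26]]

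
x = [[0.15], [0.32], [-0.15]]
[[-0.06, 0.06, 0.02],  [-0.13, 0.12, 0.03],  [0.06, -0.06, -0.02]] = x @ [[-0.41, 0.37, 0.10]]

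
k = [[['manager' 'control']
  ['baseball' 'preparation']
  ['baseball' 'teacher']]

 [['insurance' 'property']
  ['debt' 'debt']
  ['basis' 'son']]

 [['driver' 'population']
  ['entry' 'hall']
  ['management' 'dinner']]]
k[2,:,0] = ['driver', 'entry', 'management']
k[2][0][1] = 'population'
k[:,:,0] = [['manager', 'baseball', 'baseball'], ['insurance', 'debt', 'basis'], ['driver', 'entry', 'management']]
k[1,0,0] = 'insurance'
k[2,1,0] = 'entry'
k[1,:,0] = ['insurance', 'debt', 'basis']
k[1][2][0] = 'basis'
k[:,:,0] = [['manager', 'baseball', 'baseball'], ['insurance', 'debt', 'basis'], ['driver', 'entry', 'management']]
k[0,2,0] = 'baseball'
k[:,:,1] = [['control', 'preparation', 'teacher'], ['property', 'debt', 'son'], ['population', 'hall', 'dinner']]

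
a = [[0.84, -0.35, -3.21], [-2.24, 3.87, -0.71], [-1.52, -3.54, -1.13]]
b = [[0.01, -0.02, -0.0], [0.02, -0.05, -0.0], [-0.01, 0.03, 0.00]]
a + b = [[0.85, -0.37, -3.21], [-2.22, 3.82, -0.71], [-1.53, -3.51, -1.13]]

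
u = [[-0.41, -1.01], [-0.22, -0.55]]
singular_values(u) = [1.24, 0.0]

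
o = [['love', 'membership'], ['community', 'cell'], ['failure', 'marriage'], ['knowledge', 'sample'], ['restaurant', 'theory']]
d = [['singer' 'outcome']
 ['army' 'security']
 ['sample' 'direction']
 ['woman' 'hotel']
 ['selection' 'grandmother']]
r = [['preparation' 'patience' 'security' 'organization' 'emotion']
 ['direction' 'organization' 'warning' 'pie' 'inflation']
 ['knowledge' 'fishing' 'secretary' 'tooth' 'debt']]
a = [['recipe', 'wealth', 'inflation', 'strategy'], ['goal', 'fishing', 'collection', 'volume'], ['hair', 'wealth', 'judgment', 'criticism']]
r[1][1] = 'organization'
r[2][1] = 'fishing'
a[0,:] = ['recipe', 'wealth', 'inflation', 'strategy']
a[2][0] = 'hair'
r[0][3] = 'organization'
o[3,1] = 'sample'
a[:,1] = ['wealth', 'fishing', 'wealth']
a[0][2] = 'inflation'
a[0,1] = 'wealth'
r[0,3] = 'organization'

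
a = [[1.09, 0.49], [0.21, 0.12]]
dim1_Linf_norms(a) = [1.09, 0.21]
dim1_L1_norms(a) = [1.58, 0.33]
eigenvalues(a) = [1.19, 0.02]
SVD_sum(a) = [[1.09, 0.49],[0.22, 0.1]] + [[0.00, -0.0],[-0.01, 0.02]]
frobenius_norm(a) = 1.22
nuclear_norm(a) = 1.24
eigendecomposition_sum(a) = [[1.09, 0.5], [0.21, 0.10]] + [[0.00, -0.01], [-0.00, 0.02]]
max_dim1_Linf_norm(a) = 1.09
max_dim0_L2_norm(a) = 1.11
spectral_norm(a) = 1.22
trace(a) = 1.21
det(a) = 0.03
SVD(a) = [[-0.98,-0.2], [-0.20,0.98]] @ diag([1.2190882794306233, 0.022885955406798535]) @ [[-0.91,  -0.41], [-0.41,  0.91]]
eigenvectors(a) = [[0.98, -0.42],[0.19, 0.91]]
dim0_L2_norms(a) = [1.11, 0.5]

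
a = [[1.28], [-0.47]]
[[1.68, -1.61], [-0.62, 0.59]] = a@[[1.31,-1.26]]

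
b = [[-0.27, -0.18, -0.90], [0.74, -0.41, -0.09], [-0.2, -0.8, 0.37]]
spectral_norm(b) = 1.03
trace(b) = -0.31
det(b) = 0.71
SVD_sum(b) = [[-0.23, 0.36, -0.58], [0.12, -0.19, 0.3], [0.21, -0.32, 0.51]] + [[0.09, -0.5, -0.35], [0.07, -0.4, -0.28], [0.06, -0.33, -0.23]] + [[-0.13,-0.04,0.03], [0.55,0.18,-0.11], [-0.47,-0.15,0.10]]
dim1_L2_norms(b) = [0.96, 0.85, 0.9]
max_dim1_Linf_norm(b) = 0.9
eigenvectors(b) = [[(0.13-0.62j),0.13+0.62j,-0.54+0.00j], [-0.64+0.00j,(-0.64-0j),(-0.36+0j)], [-0.28-0.32j,-0.28+0.32j,(0.76+0j)]]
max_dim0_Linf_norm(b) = 0.9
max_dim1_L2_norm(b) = 0.96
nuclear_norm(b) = 2.70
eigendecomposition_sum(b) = [[-0.24+0.25j,-0.19-0.32j,(-0.26+0.03j)], [(0.3+0.18j),(-0.28+0.26j),0.08+0.25j], [(0.04+0.23j),(-0.25-0.02j),(-0.09+0.15j)]] + [[-0.24-0.25j, (-0.19+0.32j), -0.26-0.03j], [(0.3-0.18j), (-0.28-0.26j), 0.08-0.25j], [0.04-0.23j, (-0.25+0.02j), -0.09-0.15j]] + [[(0.2-0j), 0.21+0.00j, -0.39-0.00j], [0.13-0.00j, (0.14+0j), -0.26-0.00j], [-0.28+0.00j, (-0.3-0j), 0.55+0.00j]]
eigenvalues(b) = [(-0.6+0.67j), (-0.6-0.67j), (0.89+0j)]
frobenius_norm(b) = 1.57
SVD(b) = [[0.7,-0.69,-0.17], [-0.36,-0.55,0.75], [-0.61,-0.46,-0.64]] @ diag([1.028326289631614, 0.8886484173414534, 0.7802877881967708]) @ [[-0.33, 0.50, -0.80], [-0.15, 0.81, 0.57], [0.93, 0.3, -0.19]]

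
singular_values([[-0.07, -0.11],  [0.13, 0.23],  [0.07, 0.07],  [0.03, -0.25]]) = [0.38, 0.13]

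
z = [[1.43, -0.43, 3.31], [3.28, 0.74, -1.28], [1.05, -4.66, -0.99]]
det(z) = -63.56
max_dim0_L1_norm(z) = 5.83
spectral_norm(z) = 4.89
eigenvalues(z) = [(-4.33+0j), (2.75+2.67j), (2.75-2.67j)]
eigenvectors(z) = [[(-0.41+0j), (-0.64+0j), (-0.64-0j)], [0.47+0.00j, -0.18+0.52j, -0.18-0.52j], [(0.78+0j), -0.28-0.45j, (-0.28+0.45j)]]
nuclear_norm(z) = 12.10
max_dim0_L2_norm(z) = 4.74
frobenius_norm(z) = 7.07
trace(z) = 1.18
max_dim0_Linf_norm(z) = 4.66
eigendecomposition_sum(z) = [[-0.83+0.00j, 1.06+0.00j, (1.23-0j)], [0.93-0.00j, -1.19-0.00j, -1.38+0.00j], [(1.56-0j), (-1.99-0j), -2.31+0.00j]] + [[(1.13+1.06j), -0.74+1.44j, 1.04-0.29j], [1.18-0.62j, (0.96+1j), 0.05-0.93j], [-0.25+1.25j, -1.33+0.11j, (0.66+0.6j)]] + [[1.13-1.06j, (-0.74-1.44j), (1.04+0.29j)], [(1.18+0.62j), (0.96-1j), 0.05+0.93j], [-0.25-1.25j, (-1.33-0.11j), (0.66-0.6j)]]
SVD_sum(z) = [[0.03, -0.10, -0.02], [0.17, -0.52, -0.12], [1.44, -4.52, -1.05]] + [[2.08,0.01,2.83], [0.54,0.0,0.74], [-0.11,-0.0,-0.15]] + [[-0.68,-0.33,0.5], [2.57,1.26,-1.90], [-0.28,-0.14,0.21]]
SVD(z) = [[-0.02,0.97,0.26], [-0.11,0.25,-0.96], [-0.99,-0.05,0.1]] @ diag([4.893735102814779, 3.6344382184009403, 3.573613798398613]) @ [[-0.3, 0.93, 0.22], [0.59, 0.0, 0.81], [-0.75, -0.37, 0.55]]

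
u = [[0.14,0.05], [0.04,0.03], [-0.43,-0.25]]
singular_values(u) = [0.52, 0.03]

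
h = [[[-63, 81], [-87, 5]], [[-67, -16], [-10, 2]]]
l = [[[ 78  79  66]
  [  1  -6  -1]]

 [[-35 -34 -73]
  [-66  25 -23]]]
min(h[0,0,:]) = -63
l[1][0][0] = -35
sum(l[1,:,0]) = -101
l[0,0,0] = 78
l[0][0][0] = 78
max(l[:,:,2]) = 66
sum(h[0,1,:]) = -82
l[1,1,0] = -66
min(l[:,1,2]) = -23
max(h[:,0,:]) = 81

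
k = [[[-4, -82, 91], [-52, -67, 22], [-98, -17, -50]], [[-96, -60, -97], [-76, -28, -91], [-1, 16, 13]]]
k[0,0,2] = 91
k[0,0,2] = 91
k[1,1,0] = -76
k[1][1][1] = -28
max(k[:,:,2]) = 91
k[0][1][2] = 22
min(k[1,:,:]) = -97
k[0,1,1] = -67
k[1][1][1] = -28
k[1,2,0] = -1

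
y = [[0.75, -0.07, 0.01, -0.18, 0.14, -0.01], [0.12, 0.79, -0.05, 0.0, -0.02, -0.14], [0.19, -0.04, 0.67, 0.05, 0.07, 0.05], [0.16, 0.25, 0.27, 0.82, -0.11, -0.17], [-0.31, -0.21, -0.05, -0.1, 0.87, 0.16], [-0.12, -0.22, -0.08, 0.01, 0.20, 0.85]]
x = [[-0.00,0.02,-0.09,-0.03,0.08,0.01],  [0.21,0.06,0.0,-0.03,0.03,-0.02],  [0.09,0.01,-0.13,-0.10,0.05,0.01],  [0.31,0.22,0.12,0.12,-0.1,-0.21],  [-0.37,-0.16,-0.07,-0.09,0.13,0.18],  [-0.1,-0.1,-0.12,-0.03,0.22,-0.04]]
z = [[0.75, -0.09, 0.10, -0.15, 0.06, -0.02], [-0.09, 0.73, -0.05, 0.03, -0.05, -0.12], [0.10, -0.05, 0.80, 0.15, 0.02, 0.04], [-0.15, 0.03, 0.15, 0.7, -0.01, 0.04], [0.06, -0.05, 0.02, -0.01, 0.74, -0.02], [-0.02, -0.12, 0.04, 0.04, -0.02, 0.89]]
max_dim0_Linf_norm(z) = 0.89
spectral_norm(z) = 1.00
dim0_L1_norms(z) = [1.17, 1.07, 1.16, 1.08, 0.9, 1.13]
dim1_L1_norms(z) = [1.17, 1.07, 1.16, 1.08, 0.9, 1.13]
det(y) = 0.23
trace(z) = 4.61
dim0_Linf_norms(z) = [0.75, 0.73, 0.8, 0.7, 0.74, 0.89]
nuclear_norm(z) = 4.61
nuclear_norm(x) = 1.35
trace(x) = 0.14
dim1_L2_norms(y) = [0.79, 0.81, 0.7, 0.94, 0.97, 0.91]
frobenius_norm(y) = 2.10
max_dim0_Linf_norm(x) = 0.37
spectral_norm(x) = 0.72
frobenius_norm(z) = 1.94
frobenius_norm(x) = 0.80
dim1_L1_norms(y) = [1.16, 1.12, 1.07, 1.78, 1.7, 1.48]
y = x + z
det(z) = 0.17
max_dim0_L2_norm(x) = 0.54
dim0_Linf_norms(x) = [0.37, 0.22, 0.13, 0.12, 0.22, 0.21]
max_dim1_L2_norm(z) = 0.9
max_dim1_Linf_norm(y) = 0.87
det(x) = 0.00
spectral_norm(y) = 1.32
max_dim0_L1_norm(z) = 1.17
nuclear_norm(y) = 4.91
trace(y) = 4.75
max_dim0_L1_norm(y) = 1.65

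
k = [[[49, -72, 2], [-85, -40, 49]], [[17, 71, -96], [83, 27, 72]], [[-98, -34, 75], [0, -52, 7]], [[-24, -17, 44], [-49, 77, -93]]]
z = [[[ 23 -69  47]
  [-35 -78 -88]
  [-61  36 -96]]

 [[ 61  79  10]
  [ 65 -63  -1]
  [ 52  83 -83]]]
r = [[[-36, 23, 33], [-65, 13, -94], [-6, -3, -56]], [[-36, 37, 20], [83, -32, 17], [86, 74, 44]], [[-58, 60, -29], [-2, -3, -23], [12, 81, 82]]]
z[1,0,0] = 61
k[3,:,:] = [[-24, -17, 44], [-49, 77, -93]]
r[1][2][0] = 86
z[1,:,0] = [61, 65, 52]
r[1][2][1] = 74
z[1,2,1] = 83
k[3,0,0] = -24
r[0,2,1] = -3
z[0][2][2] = -96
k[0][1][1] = -40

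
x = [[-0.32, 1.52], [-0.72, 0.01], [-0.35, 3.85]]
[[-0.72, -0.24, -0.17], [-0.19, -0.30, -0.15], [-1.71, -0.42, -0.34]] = x@[[0.26, 0.42, 0.21], [-0.42, -0.07, -0.07]]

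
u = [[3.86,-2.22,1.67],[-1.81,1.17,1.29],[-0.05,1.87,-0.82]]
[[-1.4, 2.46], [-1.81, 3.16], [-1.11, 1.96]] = u @ [[-0.51, 0.9], [-1.10, 1.93], [-1.12, 1.96]]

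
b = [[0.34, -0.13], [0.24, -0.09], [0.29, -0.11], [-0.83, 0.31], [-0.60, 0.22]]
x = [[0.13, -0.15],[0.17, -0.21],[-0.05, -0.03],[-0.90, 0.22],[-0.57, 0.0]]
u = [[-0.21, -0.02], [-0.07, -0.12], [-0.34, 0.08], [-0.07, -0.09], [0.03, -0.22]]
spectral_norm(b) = 1.22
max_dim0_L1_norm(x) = 1.82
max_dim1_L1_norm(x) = 1.12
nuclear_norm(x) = 1.36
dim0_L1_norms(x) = [1.82, 0.61]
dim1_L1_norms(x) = [0.28, 0.38, 0.08, 1.12, 0.57]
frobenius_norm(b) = 1.22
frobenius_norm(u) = 0.50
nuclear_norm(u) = 0.69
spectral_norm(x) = 1.11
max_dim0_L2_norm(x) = 1.09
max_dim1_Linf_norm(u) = 0.34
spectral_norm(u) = 0.42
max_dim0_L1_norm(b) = 2.3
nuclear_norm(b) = 1.22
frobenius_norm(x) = 1.14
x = b + u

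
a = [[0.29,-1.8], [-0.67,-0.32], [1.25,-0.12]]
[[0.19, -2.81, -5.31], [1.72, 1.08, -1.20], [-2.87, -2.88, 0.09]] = a @[[-2.34,-2.19,0.36], [-0.48,1.21,3.01]]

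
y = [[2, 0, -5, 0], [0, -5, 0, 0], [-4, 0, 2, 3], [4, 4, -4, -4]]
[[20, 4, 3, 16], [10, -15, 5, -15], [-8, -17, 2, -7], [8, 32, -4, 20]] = y@ [[0, 2, -1, 3], [-2, 3, -1, 3], [-4, 0, -1, -2], [0, -3, 0, 3]]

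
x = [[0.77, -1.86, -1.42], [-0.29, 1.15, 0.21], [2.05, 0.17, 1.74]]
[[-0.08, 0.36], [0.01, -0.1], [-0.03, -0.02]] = x @ [[-0.05, 0.12], [-0.01, -0.03], [0.04, -0.15]]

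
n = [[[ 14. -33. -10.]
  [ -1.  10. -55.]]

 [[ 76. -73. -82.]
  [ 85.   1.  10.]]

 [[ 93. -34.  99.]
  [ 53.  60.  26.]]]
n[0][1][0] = -1.0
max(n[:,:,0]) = 93.0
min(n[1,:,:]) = -82.0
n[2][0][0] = 93.0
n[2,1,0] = 53.0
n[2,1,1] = 60.0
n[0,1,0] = -1.0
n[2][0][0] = 93.0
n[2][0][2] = 99.0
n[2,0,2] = 99.0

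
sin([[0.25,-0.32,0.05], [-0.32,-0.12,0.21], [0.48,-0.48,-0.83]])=[[0.25, -0.32, 0.04], [-0.3, -0.13, 0.18], [0.45, -0.43, -0.76]]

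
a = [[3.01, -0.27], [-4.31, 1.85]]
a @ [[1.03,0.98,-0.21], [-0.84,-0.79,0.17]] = [[3.33, 3.16, -0.68], [-5.99, -5.69, 1.22]]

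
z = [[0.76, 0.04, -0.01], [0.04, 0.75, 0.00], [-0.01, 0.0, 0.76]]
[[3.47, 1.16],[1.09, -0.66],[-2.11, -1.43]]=z@[[4.46, 1.55], [1.22, -0.96], [-2.72, -1.86]]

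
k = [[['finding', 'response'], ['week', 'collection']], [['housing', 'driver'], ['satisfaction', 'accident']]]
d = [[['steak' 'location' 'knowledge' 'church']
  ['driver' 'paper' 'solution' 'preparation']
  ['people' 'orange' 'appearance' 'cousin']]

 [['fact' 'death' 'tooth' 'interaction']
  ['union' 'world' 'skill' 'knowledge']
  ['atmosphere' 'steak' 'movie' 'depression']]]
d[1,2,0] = 'atmosphere'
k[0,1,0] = 'week'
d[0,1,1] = 'paper'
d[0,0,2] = 'knowledge'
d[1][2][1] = 'steak'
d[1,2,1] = 'steak'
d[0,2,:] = ['people', 'orange', 'appearance', 'cousin']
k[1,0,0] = 'housing'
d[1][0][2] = 'tooth'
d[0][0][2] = 'knowledge'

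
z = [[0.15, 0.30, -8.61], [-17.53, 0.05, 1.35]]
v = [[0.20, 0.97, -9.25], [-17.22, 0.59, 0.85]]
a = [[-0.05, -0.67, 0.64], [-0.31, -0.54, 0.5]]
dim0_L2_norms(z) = [17.53, 0.3, 8.72]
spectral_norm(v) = 17.27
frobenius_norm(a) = 1.22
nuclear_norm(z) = 26.17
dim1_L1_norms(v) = [10.42, 18.66]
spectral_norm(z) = 17.61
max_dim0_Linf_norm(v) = 17.22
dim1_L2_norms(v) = [9.3, 17.25]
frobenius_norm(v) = 19.60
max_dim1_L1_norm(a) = 1.36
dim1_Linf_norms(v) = [9.25, 17.22]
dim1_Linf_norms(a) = [0.67, 0.54]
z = a + v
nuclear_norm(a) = 1.41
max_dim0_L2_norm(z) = 17.53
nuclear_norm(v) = 26.54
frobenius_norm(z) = 19.58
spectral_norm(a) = 1.21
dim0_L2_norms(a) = [0.31, 0.86, 0.81]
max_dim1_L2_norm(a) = 0.93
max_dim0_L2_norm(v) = 17.22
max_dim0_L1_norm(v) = 17.42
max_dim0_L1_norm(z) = 17.68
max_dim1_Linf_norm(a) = 0.67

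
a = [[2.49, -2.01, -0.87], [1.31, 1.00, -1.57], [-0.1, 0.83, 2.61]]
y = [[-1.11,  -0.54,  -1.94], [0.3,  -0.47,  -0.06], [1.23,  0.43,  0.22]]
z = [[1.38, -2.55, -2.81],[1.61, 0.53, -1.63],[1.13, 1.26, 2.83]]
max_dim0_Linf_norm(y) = 1.94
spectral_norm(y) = 2.49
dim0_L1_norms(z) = [4.12, 4.34, 7.27]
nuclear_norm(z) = 8.81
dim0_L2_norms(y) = [1.68, 0.84, 1.95]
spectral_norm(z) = 5.02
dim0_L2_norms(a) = [2.82, 2.39, 3.17]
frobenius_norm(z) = 5.72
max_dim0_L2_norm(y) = 1.95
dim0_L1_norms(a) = [3.9, 3.84, 5.05]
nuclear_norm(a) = 7.93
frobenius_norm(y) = 2.71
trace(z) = 4.74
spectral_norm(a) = 3.93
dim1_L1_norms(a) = [5.37, 3.88, 3.54]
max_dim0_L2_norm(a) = 3.17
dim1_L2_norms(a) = [3.32, 2.28, 2.74]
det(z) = 17.20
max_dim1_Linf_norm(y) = 1.94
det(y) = -1.21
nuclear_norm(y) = 3.94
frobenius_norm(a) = 4.87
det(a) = 15.27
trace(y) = -1.36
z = y + a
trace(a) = 6.10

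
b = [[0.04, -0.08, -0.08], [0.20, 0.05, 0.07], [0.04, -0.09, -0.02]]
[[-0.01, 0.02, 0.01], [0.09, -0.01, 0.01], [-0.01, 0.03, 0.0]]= b @ [[0.34, -0.01, 0.08], [0.26, -0.31, -0.0], [0.09, 0.07, -0.07]]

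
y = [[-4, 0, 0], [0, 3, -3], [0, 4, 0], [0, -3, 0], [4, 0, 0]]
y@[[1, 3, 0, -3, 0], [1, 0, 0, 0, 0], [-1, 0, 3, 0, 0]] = [[-4, -12, 0, 12, 0], [6, 0, -9, 0, 0], [4, 0, 0, 0, 0], [-3, 0, 0, 0, 0], [4, 12, 0, -12, 0]]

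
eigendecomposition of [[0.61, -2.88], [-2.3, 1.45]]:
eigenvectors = [[-0.8, 0.69],[-0.60, -0.72]]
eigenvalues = [-1.58, 3.64]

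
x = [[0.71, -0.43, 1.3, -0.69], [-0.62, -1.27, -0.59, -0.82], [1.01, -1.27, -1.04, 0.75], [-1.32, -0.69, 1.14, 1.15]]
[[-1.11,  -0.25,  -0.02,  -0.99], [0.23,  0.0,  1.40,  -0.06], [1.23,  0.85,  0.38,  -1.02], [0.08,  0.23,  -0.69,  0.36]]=x @[[-0.05, 0.13, -0.14, -0.68], [-0.2, -0.23, -0.44, 0.46], [-0.62, -0.15, -0.41, -0.22], [0.51, 0.36, -0.62, 0.03]]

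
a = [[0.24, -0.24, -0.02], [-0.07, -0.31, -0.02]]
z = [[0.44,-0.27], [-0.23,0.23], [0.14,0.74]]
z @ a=[[0.12, -0.02, -0.00], [-0.07, -0.02, -0.0], [-0.02, -0.26, -0.02]]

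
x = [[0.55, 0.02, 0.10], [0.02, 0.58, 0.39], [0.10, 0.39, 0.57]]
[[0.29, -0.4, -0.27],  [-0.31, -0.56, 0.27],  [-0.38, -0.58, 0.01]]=x@[[0.67,  -0.61,  -0.43], [-0.06,  -0.61,  0.79], [-0.74,  -0.50,  -0.45]]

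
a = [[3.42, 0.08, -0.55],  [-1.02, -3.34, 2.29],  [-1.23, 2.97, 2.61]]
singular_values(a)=[4.56, 4.47, 2.41]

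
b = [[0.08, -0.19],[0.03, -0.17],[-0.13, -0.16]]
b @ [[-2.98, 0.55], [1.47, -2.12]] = [[-0.52, 0.45], [-0.34, 0.38], [0.15, 0.27]]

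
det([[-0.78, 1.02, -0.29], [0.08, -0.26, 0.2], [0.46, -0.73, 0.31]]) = -0.000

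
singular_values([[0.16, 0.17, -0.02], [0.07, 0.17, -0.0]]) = [0.29, 0.05]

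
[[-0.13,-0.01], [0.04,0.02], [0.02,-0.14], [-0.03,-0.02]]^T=[[-0.13, 0.04, 0.02, -0.03], [-0.01, 0.02, -0.14, -0.02]]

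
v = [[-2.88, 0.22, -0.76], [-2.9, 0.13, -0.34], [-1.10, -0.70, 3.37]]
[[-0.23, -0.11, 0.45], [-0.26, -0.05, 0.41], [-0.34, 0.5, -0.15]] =v @ [[0.10,-0.00,-0.13], [0.13,0.06,0.08], [-0.04,0.16,-0.07]]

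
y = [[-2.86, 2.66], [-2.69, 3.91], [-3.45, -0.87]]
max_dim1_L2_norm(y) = 4.75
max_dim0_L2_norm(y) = 5.23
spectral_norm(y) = 6.36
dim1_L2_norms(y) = [3.91, 4.75, 3.56]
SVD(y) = [[-0.61, -0.04], [-0.72, -0.37], [-0.32, 0.93]] @ diag([6.363044376411714, 3.1544359660350176]) @ [[0.75, -0.66],[-0.66, -0.75]]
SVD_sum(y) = [[-2.94, 2.56], [-3.47, 3.02], [-1.53, 1.33]] + [[0.08,0.1], [0.78,0.89], [-1.92,-2.2]]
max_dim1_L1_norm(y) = 6.6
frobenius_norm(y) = 7.10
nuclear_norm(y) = 9.52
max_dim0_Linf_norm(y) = 3.91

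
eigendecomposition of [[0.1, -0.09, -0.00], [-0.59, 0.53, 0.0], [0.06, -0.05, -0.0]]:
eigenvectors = [[0.0, -0.17, 0.04], [0.0, 0.98, 0.04], [1.00, -0.09, -1.00]]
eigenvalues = [-0.0, 0.63, -0.0]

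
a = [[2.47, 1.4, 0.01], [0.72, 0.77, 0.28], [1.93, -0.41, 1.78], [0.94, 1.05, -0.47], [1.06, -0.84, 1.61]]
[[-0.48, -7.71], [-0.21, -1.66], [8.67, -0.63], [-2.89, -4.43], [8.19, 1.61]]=a @ [[1.20, -2.89], [-2.48, -0.43], [3.00, 2.68]]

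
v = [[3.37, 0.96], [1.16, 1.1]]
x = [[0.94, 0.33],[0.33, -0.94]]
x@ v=[[3.55, 1.27], [0.02, -0.72]]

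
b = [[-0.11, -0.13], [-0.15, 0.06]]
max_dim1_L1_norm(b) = 0.24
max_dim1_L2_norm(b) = 0.17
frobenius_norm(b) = 0.23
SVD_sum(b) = [[-0.14, -0.05], [-0.12, -0.04]] + [[0.03,-0.08], [-0.03,0.1]]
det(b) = -0.03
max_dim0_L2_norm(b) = 0.19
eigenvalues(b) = [-0.19, 0.14]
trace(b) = -0.05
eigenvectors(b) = [[-0.86, 0.46], [-0.52, -0.89]]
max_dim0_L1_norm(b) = 0.26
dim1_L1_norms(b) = [0.24, 0.21]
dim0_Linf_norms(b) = [0.15, 0.13]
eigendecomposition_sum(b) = [[-0.14, -0.07], [-0.09, -0.05]] + [[0.03, -0.06],[-0.06, 0.11]]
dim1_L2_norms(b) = [0.17, 0.16]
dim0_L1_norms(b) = [0.26, 0.19]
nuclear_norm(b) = 0.33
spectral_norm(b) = 0.19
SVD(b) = [[-0.76, -0.65],[-0.65, 0.76]] @ diag([0.19070921757726453, 0.13685756950591949]) @ [[0.95, 0.32],[-0.32, 0.95]]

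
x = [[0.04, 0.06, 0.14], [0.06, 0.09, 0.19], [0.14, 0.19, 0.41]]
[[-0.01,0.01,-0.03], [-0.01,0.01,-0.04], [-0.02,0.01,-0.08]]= x @ [[-0.12,  -0.01,  -0.08], [0.08,  -0.11,  -0.12], [-0.04,  0.09,  -0.12]]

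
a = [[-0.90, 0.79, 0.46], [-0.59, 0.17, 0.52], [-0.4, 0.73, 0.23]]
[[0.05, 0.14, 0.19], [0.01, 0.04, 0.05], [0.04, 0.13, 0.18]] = a @ [[0.01, 0.03, 0.04], [0.06, 0.18, 0.24], [0.02, 0.05, 0.07]]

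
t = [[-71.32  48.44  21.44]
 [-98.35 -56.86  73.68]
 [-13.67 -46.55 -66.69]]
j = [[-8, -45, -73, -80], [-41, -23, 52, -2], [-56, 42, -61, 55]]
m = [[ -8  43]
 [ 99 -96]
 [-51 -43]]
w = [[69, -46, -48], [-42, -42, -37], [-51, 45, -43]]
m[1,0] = 99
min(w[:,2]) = -48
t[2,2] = -66.69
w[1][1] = -42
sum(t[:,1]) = -54.97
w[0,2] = -48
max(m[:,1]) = 43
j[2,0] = -56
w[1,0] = -42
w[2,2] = -43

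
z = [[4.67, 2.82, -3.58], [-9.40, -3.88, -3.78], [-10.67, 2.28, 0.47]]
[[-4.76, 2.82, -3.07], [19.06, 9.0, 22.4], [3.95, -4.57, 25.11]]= z @ [[-0.81, 0.12, -2.22], [-1.82, -1.13, 0.9], [-1.16, -1.52, -1.33]]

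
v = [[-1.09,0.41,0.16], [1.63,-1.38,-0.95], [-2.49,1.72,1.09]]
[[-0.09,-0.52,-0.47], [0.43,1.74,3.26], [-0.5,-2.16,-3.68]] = v @ [[0.03, 0.51, -0.72], [0.05, 1.09, -2.86], [-0.47, -2.54, -0.51]]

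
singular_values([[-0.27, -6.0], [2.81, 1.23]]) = [6.19, 2.67]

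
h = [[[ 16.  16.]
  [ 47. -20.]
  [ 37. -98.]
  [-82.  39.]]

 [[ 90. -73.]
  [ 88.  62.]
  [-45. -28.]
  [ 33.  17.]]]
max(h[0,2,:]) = 37.0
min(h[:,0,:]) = -73.0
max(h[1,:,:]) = 90.0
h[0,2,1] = -98.0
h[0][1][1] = -20.0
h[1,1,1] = 62.0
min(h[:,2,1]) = -98.0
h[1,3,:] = [33.0, 17.0]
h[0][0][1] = 16.0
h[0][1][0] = 47.0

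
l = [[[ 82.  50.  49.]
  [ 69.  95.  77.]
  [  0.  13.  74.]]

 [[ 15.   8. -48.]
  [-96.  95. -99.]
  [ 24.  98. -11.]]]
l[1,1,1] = 95.0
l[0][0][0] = 82.0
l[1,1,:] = [-96.0, 95.0, -99.0]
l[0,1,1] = 95.0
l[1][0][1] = 8.0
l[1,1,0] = -96.0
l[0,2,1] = 13.0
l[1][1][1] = 95.0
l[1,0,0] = 15.0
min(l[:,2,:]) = -11.0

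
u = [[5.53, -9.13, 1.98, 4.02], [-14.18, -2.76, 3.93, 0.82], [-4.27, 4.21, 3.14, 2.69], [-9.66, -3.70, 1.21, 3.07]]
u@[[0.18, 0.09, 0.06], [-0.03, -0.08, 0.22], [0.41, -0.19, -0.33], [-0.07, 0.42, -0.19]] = [[1.8, 2.54, -3.09], [-0.92, -1.46, -2.91], [0.2, -0.19, -0.88], [-1.35, 0.49, -2.38]]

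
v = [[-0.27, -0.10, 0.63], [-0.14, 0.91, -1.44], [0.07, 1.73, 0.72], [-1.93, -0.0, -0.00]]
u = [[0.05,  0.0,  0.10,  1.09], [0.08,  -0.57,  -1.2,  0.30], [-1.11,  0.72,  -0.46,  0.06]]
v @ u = [[-0.72,0.51,-0.20,-0.29], [1.66,-1.56,-0.44,0.03], [-0.66,-0.47,-2.40,0.64], [-0.1,0.0,-0.19,-2.10]]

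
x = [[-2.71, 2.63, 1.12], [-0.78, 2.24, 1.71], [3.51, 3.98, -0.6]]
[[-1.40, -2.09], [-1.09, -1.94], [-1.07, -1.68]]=x @ [[0.11, 0.08],  [-0.38, -0.55],  [-0.09, -0.38]]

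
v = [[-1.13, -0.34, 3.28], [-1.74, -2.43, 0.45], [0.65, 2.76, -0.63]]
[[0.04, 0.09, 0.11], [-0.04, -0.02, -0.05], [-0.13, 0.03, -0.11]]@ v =[[-0.13, 0.07, 0.10], [0.05, -0.08, -0.11], [0.02, -0.33, -0.34]]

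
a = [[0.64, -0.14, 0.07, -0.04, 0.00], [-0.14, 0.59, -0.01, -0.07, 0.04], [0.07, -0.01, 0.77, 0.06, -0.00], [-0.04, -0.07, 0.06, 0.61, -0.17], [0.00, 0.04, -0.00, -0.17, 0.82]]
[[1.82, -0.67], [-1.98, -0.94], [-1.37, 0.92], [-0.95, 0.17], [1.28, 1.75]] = a @ [[2.31,-1.6], [-3.07,-2.05], [-1.94,1.28], [-1.15,0.46], [1.47,2.33]]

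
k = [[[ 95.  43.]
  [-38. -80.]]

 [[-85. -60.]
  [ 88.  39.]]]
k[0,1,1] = -80.0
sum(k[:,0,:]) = -7.0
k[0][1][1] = -80.0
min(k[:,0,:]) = -85.0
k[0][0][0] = 95.0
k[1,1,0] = 88.0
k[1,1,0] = 88.0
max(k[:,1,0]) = 88.0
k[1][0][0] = -85.0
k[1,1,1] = 39.0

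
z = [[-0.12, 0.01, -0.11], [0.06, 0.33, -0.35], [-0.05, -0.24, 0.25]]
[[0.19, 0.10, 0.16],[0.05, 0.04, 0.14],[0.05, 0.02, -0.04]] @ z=[[-0.02, -0.00, -0.02],[-0.01, -0.02, 0.02],[-0.00, 0.02, -0.02]]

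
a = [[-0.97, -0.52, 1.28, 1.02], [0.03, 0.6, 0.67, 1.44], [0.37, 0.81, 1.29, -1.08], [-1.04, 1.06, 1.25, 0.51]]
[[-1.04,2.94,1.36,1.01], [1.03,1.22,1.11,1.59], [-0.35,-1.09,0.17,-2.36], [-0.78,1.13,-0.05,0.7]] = a @ [[1.13, -0.72, 0.73, -0.61], [0.42, -0.87, -0.64, 0.2], [-0.31, 0.67, 0.85, -0.66], [0.66, 0.91, 0.63, 1.34]]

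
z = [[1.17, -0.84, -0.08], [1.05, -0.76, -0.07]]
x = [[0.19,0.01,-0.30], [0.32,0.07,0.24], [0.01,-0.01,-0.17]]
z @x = [[-0.05,-0.05,-0.54], [-0.04,-0.04,-0.49]]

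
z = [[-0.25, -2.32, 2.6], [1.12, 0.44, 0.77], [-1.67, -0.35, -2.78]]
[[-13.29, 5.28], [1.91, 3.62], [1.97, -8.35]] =z@ [[2.29, 2.32], [2.76, -0.63], [-2.43, 1.69]]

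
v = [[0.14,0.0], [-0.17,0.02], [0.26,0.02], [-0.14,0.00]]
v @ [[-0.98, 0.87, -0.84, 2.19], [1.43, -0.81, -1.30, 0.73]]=[[-0.14, 0.12, -0.12, 0.31],[0.2, -0.16, 0.12, -0.36],[-0.23, 0.21, -0.24, 0.58],[0.14, -0.12, 0.12, -0.31]]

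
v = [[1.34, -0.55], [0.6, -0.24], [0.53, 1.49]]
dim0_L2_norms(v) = [1.56, 1.61]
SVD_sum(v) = [[0.47, -0.97], [0.21, -0.43], [-0.48, 1.00]] + [[0.87, 0.42], [0.39, 0.19], [1.01, 0.49]]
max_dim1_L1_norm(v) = 2.02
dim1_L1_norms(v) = [1.89, 0.84, 2.02]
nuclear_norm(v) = 3.17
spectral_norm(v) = 1.62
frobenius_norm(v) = 2.24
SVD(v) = [[-0.67, 0.62], [-0.30, 0.28], [0.68, 0.73]] @ diag([1.6200405481331484, 1.5466637069526294]) @ [[-0.44, 0.90], [0.90, 0.44]]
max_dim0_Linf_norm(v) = 1.49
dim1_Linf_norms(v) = [1.34, 0.6, 1.49]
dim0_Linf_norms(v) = [1.34, 1.49]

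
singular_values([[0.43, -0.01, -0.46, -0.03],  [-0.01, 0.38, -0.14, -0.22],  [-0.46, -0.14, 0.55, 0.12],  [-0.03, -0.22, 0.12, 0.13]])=[1.0, 0.49, 0.0, 0.0]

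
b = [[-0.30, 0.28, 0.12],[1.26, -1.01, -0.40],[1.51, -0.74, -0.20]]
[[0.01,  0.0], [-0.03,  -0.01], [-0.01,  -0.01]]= b @ [[0.02,  0.0], [0.05,  0.01], [0.01,  0.01]]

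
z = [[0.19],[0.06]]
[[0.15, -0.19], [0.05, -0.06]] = z@[[0.78,-0.98]]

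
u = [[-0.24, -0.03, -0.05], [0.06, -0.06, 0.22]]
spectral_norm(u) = 0.29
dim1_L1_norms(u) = [0.32, 0.34]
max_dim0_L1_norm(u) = 0.3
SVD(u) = [[-0.75, 0.67], [0.67, 0.75]] @ diag([0.28645060139653994, 0.18586568526643257]) @ [[0.76, -0.06, 0.64], [-0.62, -0.35, 0.70]]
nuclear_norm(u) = 0.47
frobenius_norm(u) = 0.34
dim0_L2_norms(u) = [0.25, 0.07, 0.23]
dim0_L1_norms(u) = [0.3, 0.09, 0.27]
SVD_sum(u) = [[-0.16, 0.01, -0.14], [0.15, -0.01, 0.12]] + [[-0.08, -0.04, 0.09],[-0.09, -0.05, 0.10]]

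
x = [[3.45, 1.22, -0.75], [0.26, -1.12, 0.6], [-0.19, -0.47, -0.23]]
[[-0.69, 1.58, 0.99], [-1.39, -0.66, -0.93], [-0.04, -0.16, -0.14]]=x @[[-0.61,  0.22,  -0.02], [0.70,  0.44,  0.55], [-0.75,  -0.38,  -0.52]]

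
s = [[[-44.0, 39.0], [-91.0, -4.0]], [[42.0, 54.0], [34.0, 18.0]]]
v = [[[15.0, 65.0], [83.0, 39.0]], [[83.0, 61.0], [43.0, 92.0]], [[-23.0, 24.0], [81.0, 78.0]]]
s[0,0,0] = -44.0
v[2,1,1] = 78.0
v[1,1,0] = 43.0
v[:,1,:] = [[83.0, 39.0], [43.0, 92.0], [81.0, 78.0]]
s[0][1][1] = -4.0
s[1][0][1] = 54.0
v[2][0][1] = 24.0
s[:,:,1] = [[39.0, -4.0], [54.0, 18.0]]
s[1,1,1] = 18.0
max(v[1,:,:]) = 92.0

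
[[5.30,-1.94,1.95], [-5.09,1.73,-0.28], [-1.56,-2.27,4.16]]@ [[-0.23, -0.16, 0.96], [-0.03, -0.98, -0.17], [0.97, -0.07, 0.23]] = [[0.73,0.92,5.87], [0.85,-0.86,-5.24], [4.46,2.18,-0.15]]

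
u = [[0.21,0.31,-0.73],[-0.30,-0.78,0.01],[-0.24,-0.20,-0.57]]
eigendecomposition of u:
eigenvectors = [[-0.94, 0.24, 0.59], [0.27, 0.71, -0.75], [0.20, 0.66, 0.3]]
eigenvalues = [0.28, -0.87, -0.55]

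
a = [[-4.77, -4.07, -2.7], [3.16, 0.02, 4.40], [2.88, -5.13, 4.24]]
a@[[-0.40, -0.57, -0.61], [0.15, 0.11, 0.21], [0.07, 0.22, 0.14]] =[[1.11, 1.68, 1.68], [-0.95, -0.83, -1.31], [-1.62, -1.27, -2.24]]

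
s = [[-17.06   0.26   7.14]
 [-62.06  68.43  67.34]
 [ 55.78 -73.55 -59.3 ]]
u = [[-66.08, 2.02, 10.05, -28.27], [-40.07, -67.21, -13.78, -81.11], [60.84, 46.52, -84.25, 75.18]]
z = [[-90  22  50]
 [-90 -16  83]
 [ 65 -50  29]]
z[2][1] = -50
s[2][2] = -59.3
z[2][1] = -50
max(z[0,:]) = 50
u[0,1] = 2.02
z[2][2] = 29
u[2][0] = 60.84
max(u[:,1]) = 46.52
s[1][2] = 67.34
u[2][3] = 75.18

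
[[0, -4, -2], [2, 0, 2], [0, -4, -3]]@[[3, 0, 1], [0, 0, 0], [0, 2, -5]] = [[0, -4, 10], [6, 4, -8], [0, -6, 15]]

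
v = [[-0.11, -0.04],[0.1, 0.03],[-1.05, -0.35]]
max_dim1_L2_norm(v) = 1.11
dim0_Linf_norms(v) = [1.05, 0.35]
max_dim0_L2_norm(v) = 1.06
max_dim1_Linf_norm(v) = 1.05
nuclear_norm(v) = 1.12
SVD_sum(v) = [[-0.11,-0.04],[0.1,0.03],[-1.05,-0.35]] + [[0.00, -0.00],  [0.0, -0.00],  [-0.0, 0.00]]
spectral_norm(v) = 1.12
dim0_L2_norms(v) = [1.06, 0.35]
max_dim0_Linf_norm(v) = 1.05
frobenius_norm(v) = 1.12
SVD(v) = [[-0.1, -0.71], [0.09, -0.71], [-0.99, 0.01]] @ diag([1.1178461438321692, 0.004471992793965842]) @ [[0.95, 0.32],[-0.32, 0.95]]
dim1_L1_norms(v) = [0.15, 0.13, 1.4]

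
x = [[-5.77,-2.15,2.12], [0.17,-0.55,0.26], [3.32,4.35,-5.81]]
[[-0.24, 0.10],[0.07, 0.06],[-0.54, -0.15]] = x @ [[0.1,0.01], [-0.04,-0.15], [0.12,-0.08]]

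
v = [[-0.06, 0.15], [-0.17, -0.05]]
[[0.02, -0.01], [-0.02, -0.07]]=v@[[0.08, 0.36], [0.19, 0.08]]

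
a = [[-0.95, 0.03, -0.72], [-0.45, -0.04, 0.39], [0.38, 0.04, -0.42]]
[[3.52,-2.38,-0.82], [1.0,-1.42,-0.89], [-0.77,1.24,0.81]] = a @ [[-3.05, 2.78, 1.28], [1.33, 1.12, 4.16], [-0.81, -0.32, -0.37]]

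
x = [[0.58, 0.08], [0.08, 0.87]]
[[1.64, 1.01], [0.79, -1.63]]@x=[[1.03, 1.01], [0.33, -1.35]]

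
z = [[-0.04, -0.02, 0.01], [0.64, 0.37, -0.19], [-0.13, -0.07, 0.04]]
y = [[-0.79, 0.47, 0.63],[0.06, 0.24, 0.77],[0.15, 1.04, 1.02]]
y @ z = [[0.25, 0.15, -0.07], [0.05, 0.03, -0.01], [0.53, 0.31, -0.16]]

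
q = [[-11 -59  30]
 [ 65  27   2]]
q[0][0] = -11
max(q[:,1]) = 27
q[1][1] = 27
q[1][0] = 65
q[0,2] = 30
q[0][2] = 30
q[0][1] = -59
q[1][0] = 65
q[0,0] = -11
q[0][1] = -59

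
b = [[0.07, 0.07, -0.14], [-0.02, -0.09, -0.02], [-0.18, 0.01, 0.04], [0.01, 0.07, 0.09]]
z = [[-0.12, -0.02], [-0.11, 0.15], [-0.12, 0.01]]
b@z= [[0.0, 0.01], [0.01, -0.01], [0.02, 0.01], [-0.02, 0.01]]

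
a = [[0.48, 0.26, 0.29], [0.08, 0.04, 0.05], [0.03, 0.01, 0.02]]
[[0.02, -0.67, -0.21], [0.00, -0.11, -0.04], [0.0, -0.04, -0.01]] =a@[[0.03, -0.95, -0.3],  [0.01, -0.35, -0.11],  [0.02, -0.43, -0.14]]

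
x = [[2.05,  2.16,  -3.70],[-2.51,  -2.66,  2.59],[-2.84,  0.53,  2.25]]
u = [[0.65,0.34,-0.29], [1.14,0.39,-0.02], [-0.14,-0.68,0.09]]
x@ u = [[4.31, 4.06, -0.97],[-5.03, -3.65, 1.01],[-1.56, -2.29, 1.02]]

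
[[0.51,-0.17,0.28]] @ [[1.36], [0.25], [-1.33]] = [[0.28]]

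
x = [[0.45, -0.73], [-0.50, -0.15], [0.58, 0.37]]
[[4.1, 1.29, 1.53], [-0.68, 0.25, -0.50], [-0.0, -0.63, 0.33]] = x@[[2.57, 0.03, 1.37], [-4.03, -1.75, -1.25]]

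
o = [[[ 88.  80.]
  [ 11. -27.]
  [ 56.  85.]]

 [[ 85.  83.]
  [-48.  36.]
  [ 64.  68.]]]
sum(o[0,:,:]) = 293.0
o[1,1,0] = -48.0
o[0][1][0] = 11.0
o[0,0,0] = 88.0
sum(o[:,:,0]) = 256.0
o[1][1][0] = -48.0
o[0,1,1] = -27.0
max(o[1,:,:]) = 85.0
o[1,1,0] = -48.0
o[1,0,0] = 85.0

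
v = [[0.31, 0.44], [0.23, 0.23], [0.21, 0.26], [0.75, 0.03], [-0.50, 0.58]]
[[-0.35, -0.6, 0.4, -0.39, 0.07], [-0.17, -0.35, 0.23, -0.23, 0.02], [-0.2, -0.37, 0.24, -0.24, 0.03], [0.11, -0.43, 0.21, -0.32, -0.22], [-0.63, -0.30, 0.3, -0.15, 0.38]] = v @ [[0.18, -0.53, 0.25, -0.40, -0.31], [-0.93, -0.98, 0.73, -0.61, 0.38]]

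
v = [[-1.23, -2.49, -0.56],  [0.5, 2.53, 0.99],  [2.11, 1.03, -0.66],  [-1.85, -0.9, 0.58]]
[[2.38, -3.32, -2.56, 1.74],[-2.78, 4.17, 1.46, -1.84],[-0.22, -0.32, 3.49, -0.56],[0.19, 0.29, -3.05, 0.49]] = v @[[-0.38,-0.74,0.78,0.49],[-0.42,1.57,0.94,-1.10],[-1.54,0.57,-1.32,0.70]]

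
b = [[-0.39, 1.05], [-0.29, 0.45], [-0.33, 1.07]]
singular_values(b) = [1.67, 0.13]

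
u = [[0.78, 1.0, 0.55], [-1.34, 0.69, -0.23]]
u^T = [[0.78, -1.34], [1.00, 0.69], [0.55, -0.23]]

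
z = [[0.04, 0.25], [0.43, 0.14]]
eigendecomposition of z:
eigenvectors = [[-0.66, -0.55], [0.75, -0.84]]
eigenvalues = [-0.24, 0.42]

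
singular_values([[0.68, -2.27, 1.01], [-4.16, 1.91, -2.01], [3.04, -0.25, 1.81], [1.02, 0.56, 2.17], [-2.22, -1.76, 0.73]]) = [6.59, 3.39, 1.97]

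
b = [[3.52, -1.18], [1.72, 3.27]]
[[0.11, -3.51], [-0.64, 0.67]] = b @ [[-0.03,  -0.79],[-0.18,  0.62]]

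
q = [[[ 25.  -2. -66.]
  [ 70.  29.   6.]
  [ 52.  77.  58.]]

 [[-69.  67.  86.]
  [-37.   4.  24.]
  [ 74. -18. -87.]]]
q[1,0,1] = 67.0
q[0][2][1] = 77.0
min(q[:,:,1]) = -18.0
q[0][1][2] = 6.0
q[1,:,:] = [[-69.0, 67.0, 86.0], [-37.0, 4.0, 24.0], [74.0, -18.0, -87.0]]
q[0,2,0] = 52.0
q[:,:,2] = [[-66.0, 6.0, 58.0], [86.0, 24.0, -87.0]]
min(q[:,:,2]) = -87.0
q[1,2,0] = 74.0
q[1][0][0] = -69.0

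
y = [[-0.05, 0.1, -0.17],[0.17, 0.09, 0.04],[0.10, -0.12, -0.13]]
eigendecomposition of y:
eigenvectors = [[-0.49+0.00j, 0.08+0.61j, 0.08-0.61j], [-0.85+0.00j, (0.1-0.39j), (0.1+0.39j)], [0.17+0.00j, 0.68+0.00j, (0.68-0j)]]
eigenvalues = [(0.18+0j), (-0.14+0.16j), (-0.14-0.16j)]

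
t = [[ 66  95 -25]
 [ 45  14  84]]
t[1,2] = 84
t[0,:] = [66, 95, -25]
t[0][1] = 95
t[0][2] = -25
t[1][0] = 45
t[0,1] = 95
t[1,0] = 45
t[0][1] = 95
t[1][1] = 14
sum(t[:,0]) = 111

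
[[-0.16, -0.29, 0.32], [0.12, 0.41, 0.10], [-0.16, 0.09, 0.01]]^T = [[-0.16, 0.12, -0.16], [-0.29, 0.41, 0.09], [0.32, 0.1, 0.01]]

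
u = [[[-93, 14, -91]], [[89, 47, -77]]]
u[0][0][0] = -93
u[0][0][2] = -91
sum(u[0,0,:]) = -170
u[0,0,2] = -91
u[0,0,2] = -91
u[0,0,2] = -91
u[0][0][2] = -91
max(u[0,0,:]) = 14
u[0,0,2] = -91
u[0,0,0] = -93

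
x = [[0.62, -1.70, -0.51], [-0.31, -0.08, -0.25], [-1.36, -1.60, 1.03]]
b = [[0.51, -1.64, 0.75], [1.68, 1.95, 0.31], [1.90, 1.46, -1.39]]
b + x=[[1.13, -3.34, 0.24], [1.37, 1.87, 0.06], [0.54, -0.14, -0.36]]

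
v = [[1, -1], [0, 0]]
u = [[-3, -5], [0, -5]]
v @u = [[-3, 0], [0, 0]]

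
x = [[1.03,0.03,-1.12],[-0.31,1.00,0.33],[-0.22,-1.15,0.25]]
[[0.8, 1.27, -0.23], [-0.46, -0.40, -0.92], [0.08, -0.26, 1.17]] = x @ [[0.96, 0.16, -0.22], [-0.22, -0.02, -0.98], [0.16, -0.99, -0.02]]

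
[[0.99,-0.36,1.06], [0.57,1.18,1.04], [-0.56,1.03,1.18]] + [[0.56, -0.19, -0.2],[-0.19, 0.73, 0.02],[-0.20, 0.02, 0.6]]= [[1.55, -0.55, 0.86],  [0.38, 1.91, 1.06],  [-0.76, 1.05, 1.78]]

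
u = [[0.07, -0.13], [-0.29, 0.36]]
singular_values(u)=[0.48, 0.03]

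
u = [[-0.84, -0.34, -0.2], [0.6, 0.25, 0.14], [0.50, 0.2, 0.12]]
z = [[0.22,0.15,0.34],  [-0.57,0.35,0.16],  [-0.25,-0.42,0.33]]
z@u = [[0.08, 0.03, 0.02], [0.77, 0.31, 0.18], [0.12, 0.05, 0.03]]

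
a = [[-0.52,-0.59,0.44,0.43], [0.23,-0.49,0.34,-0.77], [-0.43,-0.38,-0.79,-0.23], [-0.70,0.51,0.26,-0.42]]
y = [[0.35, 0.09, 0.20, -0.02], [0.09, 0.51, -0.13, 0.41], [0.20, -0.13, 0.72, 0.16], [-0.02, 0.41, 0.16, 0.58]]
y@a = [[-0.23,  -0.34,  0.02,  0.04], [-0.16,  -0.04,  0.42,  -0.50], [-0.56,  -0.25,  -0.48,  -0.05], [-0.37,  0.05,  0.15,  -0.60]]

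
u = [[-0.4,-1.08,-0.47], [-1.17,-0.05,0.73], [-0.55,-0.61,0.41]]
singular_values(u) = [1.65, 1.22, 0.29]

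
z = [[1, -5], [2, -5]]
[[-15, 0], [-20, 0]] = z @ [[-5, 0], [2, 0]]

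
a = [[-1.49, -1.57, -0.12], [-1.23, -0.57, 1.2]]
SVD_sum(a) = [[-1.54,-1.27,0.5],[-1.17,-0.97,0.38]] + [[0.05,  -0.30,  -0.62], [-0.06,  0.4,  0.82]]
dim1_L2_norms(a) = [2.17, 1.81]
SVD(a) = [[-0.80, -0.61],[-0.61, 0.80]] @ diag([2.582284704994842, 1.1441178708287447]) @ [[0.75,0.62,-0.24],[-0.07,0.44,0.90]]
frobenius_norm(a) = 2.82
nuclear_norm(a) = 3.73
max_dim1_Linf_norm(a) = 1.57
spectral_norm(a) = 2.58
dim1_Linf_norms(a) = [1.57, 1.23]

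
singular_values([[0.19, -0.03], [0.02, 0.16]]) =[0.19, 0.16]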